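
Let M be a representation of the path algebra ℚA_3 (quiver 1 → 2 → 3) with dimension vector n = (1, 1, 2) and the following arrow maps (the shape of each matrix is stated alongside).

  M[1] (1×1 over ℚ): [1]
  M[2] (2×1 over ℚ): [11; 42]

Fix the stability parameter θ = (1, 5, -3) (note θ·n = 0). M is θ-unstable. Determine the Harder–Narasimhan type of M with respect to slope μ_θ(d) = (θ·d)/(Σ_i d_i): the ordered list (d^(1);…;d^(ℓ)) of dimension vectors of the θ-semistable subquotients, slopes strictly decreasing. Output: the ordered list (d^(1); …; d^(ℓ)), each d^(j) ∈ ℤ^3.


Interval decomposition of M: I[1,3], I[3,3].
HN type (ℓ=2): μ^(1)=1; μ^(2)=-3

((1, 1, 1); (0, 0, 1))


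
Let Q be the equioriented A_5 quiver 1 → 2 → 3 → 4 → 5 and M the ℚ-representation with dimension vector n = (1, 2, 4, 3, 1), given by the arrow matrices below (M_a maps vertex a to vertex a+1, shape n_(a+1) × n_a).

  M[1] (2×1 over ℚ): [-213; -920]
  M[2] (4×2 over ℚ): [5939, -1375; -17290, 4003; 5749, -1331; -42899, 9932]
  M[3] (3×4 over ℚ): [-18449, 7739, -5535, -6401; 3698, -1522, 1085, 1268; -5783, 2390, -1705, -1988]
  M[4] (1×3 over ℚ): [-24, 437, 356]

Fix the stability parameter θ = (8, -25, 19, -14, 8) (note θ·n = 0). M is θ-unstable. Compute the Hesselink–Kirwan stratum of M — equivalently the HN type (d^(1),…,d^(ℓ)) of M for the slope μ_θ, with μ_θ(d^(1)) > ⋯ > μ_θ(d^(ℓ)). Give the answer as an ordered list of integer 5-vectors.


Barcode: M ≅ I[1,5], I[2,4], I[3,3], I[3,4]. HN layers by μ_θ (5 steps, strictly decreasing):
  μ^(1)=19; μ^(2)=8; μ^(3)=5/2; μ^(4)=-17/2; μ^(5)=-25

((0, 0, 1, 0, 0); (0, 0, 0, 0, 1); (0, 0, 3, 3, 0); (1, 1, 0, 0, 0); (0, 1, 0, 0, 0))


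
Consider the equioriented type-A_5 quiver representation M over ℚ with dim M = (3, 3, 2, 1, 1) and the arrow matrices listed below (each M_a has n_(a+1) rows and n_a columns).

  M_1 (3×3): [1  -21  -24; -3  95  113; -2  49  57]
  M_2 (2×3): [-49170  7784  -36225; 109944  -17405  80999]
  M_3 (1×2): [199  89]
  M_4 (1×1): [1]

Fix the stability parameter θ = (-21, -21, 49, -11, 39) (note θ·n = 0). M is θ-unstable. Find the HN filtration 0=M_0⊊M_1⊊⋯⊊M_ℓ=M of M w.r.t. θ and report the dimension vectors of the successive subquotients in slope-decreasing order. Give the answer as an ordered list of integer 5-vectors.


Barcode: M ≅ I[1,2], I[1,3], I[1,5]. HN layers by μ_θ (4 steps, strictly decreasing):
  μ^(1)=49; μ^(2)=39; μ^(3)=19; μ^(4)=-21

((0, 0, 1, 0, 0); (0, 0, 0, 0, 1); (0, 0, 1, 1, 0); (3, 3, 0, 0, 0))


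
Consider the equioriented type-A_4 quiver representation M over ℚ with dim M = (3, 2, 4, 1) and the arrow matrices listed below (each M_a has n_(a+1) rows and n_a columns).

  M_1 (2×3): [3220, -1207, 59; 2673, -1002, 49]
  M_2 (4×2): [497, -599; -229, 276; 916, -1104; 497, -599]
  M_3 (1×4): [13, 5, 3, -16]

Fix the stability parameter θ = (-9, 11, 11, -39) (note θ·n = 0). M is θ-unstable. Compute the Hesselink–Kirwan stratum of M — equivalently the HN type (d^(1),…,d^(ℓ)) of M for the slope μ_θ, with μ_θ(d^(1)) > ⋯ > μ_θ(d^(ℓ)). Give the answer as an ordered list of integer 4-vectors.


Via rank(M_{q-1}∘⋯∘M_p): M ≅ I[1,1], I[1,3], I[1,4], I[3,3]^2.
μ_θ-semistable layers: μ^(1)=11; μ^(2)=-17/3; μ^(3)=-9

((0, 1, 3, 0); (0, 1, 1, 1); (3, 0, 0, 0))


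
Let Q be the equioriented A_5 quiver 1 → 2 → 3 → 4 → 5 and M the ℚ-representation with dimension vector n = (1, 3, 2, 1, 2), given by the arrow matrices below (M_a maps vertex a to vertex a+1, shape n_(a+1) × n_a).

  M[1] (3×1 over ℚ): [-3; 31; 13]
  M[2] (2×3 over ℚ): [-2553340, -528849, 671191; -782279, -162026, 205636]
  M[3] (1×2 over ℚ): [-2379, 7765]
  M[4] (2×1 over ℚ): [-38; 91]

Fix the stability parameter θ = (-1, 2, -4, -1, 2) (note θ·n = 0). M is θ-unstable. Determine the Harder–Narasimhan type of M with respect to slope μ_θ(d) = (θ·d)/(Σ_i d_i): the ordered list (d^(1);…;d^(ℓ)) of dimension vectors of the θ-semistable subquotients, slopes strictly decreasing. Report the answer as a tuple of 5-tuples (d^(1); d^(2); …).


Barcode: M ≅ I[1,5], I[2,2], I[2,3], I[5,5]. HN layers by μ_θ (2 steps, strictly decreasing):
  μ^(1)=2; μ^(2)=-1

((0, 1, 0, 0, 2); (1, 2, 2, 1, 0))


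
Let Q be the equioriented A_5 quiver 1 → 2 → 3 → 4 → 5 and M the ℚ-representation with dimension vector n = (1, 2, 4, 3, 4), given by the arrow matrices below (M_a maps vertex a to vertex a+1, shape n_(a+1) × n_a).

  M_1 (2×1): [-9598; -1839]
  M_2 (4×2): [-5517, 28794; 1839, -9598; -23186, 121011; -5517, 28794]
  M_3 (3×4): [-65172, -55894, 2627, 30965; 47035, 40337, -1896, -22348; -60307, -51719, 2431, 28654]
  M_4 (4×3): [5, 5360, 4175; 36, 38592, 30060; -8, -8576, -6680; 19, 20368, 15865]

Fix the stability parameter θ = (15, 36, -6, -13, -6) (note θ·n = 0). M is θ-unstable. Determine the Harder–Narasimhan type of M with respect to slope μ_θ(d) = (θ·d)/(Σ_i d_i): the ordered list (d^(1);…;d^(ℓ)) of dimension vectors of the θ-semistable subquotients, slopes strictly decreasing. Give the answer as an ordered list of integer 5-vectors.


Interval decomposition of M: I[1,4], I[2,5], I[3,3], I[3,4], I[5,5]^3.
HN type (ℓ=4): μ^(1)=8; μ^(2)=11/4; μ^(3)=-6; μ^(4)=-19/2

((1, 1, 1, 1, 0); (0, 1, 1, 1, 1); (0, 0, 1, 0, 3); (0, 0, 1, 1, 0))


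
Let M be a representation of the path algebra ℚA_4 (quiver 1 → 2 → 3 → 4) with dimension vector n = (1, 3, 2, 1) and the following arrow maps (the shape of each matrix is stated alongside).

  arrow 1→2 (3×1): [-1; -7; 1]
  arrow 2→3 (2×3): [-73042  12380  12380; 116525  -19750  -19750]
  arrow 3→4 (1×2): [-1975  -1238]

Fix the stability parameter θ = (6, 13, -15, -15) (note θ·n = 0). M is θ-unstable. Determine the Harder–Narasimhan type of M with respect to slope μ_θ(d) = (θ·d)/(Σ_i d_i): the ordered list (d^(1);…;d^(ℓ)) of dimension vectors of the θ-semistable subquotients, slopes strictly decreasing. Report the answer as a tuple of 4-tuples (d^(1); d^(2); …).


Via rank(M_{q-1}∘⋯∘M_p): M ≅ I[1,3], I[2,2]^2, I[3,4].
μ_θ-semistable layers: μ^(1)=13; μ^(2)=4/3; μ^(3)=-15

((0, 2, 0, 0); (1, 1, 1, 0); (0, 0, 1, 1))


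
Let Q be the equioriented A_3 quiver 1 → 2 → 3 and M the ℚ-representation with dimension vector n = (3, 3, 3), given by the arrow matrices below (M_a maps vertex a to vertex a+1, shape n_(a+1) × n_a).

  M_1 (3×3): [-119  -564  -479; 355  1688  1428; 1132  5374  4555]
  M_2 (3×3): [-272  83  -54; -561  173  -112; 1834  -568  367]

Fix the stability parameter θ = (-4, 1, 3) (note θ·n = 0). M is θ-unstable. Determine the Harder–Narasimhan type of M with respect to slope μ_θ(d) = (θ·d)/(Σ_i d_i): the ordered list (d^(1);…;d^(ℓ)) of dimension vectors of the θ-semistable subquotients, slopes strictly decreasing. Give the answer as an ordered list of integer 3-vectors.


Barcode: M ≅ I[1,3]^3. HN layers by μ_θ (3 steps, strictly decreasing):
  μ^(1)=3; μ^(2)=1; μ^(3)=-4

((0, 0, 3); (0, 3, 0); (3, 0, 0))


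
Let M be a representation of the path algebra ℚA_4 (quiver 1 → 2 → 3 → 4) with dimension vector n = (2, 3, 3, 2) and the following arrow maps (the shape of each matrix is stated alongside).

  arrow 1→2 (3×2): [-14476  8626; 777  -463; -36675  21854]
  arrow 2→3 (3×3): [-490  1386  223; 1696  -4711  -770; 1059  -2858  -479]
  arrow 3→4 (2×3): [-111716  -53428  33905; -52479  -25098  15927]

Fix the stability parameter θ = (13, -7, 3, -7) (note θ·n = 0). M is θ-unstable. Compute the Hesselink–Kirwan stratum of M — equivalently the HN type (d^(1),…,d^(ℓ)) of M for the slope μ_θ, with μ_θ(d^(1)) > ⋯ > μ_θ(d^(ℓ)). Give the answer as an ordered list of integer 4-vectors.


Via rank(M_{q-1}∘⋯∘M_p): M ≅ I[1,4]^2, I[2,3].
μ_θ-semistable layers: μ^(1)=3; μ^(2)=1/2; μ^(3)=-7

((0, 0, 1, 0); (2, 2, 2, 2); (0, 1, 0, 0))


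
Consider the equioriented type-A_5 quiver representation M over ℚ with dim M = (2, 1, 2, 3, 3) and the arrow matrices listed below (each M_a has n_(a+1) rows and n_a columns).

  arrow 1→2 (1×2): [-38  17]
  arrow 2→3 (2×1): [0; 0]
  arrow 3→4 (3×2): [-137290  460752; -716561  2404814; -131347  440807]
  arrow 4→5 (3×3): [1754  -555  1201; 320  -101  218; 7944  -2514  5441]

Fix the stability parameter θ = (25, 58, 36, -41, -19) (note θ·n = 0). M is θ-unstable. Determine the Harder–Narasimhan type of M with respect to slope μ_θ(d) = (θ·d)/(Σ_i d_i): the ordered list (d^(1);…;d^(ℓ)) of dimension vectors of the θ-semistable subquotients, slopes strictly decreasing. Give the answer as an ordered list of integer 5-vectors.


Barcode: M ≅ I[1,1], I[1,2], I[3,5]^2, I[4,5]. HN layers by μ_θ (5 steps, strictly decreasing):
  μ^(1)=58; μ^(2)=25; μ^(3)=-8; μ^(4)=-19; μ^(5)=-41

((0, 1, 0, 0, 0); (2, 0, 0, 0, 0); (0, 0, 2, 2, 2); (0, 0, 0, 0, 1); (0, 0, 0, 1, 0))


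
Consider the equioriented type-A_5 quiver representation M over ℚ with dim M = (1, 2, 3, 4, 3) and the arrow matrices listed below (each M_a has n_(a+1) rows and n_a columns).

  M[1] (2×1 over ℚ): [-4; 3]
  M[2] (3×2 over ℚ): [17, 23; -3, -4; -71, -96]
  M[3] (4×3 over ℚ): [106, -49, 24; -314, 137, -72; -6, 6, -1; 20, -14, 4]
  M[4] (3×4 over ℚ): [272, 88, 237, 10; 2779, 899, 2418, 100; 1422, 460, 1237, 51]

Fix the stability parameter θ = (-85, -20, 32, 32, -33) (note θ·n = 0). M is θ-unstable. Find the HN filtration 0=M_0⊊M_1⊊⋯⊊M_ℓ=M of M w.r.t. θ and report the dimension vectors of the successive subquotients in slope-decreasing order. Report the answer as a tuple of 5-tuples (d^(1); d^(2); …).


Barcode: M ≅ I[1,5], I[2,3], I[3,4], I[4,5]^2. HN layers by μ_θ (5 steps, strictly decreasing):
  μ^(1)=32; μ^(2)=31/3; μ^(3)=-1/2; μ^(4)=-20; μ^(5)=-85

((0, 0, 2, 1, 0); (0, 0, 1, 1, 1); (0, 0, 0, 2, 2); (0, 2, 0, 0, 0); (1, 0, 0, 0, 0))


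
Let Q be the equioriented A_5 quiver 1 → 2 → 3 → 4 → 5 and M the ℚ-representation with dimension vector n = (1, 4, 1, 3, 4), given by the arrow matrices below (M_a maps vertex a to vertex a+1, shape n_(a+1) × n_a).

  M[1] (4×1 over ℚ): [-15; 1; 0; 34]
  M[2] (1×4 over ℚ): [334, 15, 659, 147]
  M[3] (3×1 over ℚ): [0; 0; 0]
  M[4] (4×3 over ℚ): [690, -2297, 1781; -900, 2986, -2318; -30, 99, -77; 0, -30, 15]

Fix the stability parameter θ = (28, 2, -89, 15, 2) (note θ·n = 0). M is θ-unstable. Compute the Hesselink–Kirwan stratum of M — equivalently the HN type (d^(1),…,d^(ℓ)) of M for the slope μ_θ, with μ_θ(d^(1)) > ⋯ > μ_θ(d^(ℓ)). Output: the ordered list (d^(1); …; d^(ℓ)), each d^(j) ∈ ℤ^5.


Interval decomposition of M: I[1,3], I[2,2]^3, I[4,4], I[4,5]^2, I[5,5]^2.
HN type (ℓ=4): μ^(1)=15; μ^(2)=17/2; μ^(3)=2; μ^(4)=-59/3

((0, 0, 0, 1, 0); (0, 0, 0, 2, 2); (0, 3, 0, 0, 2); (1, 1, 1, 0, 0))


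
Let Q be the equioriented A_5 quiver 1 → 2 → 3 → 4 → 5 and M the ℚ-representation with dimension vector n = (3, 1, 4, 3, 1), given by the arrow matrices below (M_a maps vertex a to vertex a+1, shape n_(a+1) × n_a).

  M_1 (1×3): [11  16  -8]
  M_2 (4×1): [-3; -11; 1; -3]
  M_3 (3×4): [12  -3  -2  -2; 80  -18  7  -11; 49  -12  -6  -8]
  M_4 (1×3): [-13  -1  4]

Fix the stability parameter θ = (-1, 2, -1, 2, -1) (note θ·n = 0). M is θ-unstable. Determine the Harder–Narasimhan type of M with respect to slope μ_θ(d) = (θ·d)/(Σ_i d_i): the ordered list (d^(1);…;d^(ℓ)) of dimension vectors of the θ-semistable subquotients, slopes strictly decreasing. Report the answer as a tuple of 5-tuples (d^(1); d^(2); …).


Via rank(M_{q-1}∘⋯∘M_p): M ≅ I[1,1]^2, I[1,5], I[3,3], I[3,4]^2.
μ_θ-semistable layers: μ^(1)=2; μ^(2)=1/2; μ^(3)=-1

((0, 0, 0, 2, 0); (0, 1, 1, 1, 1); (3, 0, 3, 0, 0))


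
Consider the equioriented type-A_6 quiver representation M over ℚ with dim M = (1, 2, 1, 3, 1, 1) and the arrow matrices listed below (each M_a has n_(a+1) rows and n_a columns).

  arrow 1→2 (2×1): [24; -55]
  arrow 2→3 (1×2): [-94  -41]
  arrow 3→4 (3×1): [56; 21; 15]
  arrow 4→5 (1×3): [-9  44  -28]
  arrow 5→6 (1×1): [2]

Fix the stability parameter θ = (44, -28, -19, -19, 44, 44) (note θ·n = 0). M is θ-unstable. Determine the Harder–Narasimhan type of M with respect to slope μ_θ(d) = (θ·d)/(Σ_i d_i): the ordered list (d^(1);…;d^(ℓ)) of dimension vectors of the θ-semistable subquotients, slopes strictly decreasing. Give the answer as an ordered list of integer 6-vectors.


Barcode: M ≅ I[1,4], I[2,2], I[4,4], I[4,6]. HN layers by μ_θ (4 steps, strictly decreasing):
  μ^(1)=44; μ^(2)=-11/2; μ^(3)=-19; μ^(4)=-28

((0, 0, 0, 0, 1, 1); (1, 1, 1, 1, 0, 0); (0, 0, 0, 2, 0, 0); (0, 1, 0, 0, 0, 0))


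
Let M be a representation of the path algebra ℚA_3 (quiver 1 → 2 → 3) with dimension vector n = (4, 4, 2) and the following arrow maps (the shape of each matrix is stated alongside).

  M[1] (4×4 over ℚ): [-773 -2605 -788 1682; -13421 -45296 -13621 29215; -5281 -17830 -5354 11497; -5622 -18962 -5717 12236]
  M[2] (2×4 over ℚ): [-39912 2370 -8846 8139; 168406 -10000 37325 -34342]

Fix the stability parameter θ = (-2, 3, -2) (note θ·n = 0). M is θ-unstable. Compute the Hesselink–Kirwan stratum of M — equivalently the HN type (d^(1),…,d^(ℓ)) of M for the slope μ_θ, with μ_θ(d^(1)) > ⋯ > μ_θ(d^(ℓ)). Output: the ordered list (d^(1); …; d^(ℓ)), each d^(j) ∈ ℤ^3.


Interval decomposition of M: I[1,2]^2, I[1,3]^2.
HN type (ℓ=3): μ^(1)=3; μ^(2)=1/2; μ^(3)=-2

((0, 2, 0); (0, 2, 2); (4, 0, 0))


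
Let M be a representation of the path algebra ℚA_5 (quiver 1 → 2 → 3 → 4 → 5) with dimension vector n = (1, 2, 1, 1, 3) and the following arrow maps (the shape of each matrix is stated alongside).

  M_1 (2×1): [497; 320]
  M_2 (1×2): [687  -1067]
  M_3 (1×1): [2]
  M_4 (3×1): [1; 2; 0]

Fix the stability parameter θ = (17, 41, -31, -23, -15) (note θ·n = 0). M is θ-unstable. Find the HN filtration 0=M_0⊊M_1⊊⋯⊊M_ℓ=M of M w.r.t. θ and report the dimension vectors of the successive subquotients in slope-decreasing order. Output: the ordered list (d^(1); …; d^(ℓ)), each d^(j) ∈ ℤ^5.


Interval decomposition of M: I[1,5], I[2,2], I[5,5]^2.
HN type (ℓ=3): μ^(1)=41; μ^(2)=-11/5; μ^(3)=-15

((0, 1, 0, 0, 0); (1, 1, 1, 1, 1); (0, 0, 0, 0, 2))


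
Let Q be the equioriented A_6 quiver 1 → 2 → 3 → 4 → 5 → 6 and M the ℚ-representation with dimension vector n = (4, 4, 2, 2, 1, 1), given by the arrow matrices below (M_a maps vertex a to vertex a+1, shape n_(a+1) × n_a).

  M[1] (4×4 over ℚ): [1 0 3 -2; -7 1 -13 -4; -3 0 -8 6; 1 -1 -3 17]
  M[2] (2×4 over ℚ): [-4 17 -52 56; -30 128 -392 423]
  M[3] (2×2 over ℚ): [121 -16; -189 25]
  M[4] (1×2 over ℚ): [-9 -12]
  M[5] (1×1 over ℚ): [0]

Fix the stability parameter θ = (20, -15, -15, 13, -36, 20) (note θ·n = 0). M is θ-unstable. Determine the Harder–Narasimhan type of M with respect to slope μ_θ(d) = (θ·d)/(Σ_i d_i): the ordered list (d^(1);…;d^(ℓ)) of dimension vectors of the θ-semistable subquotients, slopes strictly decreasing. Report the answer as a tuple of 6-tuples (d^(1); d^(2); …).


Interval decomposition of M: I[1,2]^2, I[1,4], I[1,5], I[6,6].
HN type (ℓ=5): μ^(1)=20; μ^(2)=13; μ^(3)=5/2; μ^(4)=-10/3; μ^(5)=-33/5

((0, 0, 0, 0, 0, 1); (0, 0, 0, 1, 0, 0); (2, 2, 0, 0, 0, 0); (1, 1, 1, 0, 0, 0); (1, 1, 1, 1, 1, 0))


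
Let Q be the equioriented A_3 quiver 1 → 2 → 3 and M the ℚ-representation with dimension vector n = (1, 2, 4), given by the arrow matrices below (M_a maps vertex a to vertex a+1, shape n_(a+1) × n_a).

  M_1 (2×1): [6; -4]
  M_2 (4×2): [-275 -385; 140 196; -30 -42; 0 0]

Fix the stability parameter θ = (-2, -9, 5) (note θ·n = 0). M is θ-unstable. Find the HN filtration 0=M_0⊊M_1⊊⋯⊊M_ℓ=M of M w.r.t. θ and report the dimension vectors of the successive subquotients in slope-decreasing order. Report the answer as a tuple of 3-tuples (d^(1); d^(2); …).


Interval decomposition of M: I[1,3], I[2,2], I[3,3]^3.
HN type (ℓ=3): μ^(1)=5; μ^(2)=-11/2; μ^(3)=-9

((0, 0, 4); (1, 1, 0); (0, 1, 0))


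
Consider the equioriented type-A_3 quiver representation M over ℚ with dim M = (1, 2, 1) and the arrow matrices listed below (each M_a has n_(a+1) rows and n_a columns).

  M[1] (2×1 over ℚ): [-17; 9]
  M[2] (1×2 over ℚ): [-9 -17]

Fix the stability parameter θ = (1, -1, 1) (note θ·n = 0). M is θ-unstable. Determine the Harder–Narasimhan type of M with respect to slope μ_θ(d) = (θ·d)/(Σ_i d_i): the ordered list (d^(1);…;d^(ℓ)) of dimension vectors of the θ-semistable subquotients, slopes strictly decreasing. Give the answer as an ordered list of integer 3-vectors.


Barcode: M ≅ I[1,2], I[2,3]. HN layers by μ_θ (3 steps, strictly decreasing):
  μ^(1)=1; μ^(2)=0; μ^(3)=-1

((0, 0, 1); (1, 1, 0); (0, 1, 0))


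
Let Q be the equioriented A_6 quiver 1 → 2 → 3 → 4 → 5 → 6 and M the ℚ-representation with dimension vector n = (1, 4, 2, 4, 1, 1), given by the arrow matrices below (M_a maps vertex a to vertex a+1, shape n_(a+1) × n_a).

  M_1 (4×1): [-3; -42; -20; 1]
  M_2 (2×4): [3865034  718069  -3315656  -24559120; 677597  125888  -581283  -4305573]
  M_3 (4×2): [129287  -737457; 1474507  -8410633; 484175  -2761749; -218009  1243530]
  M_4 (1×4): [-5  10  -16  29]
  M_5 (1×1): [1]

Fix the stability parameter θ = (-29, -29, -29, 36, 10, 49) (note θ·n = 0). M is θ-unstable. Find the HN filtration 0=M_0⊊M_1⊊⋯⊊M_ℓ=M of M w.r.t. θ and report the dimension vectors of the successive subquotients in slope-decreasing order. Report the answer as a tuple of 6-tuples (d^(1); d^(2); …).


Via rank(M_{q-1}∘⋯∘M_p): M ≅ I[1,2], I[2,2], I[2,4], I[2,6], I[4,4]^2.
μ_θ-semistable layers: μ^(1)=49; μ^(2)=36; μ^(3)=23; μ^(4)=-29

((0, 0, 0, 0, 0, 1); (0, 0, 0, 3, 0, 0); (0, 0, 0, 1, 1, 0); (1, 4, 2, 0, 0, 0))


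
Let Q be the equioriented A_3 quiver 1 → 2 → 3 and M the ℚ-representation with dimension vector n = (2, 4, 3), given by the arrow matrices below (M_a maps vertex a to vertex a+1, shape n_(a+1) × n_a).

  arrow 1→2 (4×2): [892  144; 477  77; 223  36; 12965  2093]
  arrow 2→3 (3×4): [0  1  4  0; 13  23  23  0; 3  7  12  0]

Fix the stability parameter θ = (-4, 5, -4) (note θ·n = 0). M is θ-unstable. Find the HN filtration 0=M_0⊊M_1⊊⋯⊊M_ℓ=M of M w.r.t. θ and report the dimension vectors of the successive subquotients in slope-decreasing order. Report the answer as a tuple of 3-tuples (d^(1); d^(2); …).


Interval decomposition of M: I[1,3]^2, I[2,2], I[2,3].
HN type (ℓ=3): μ^(1)=5; μ^(2)=1/2; μ^(3)=-4

((0, 1, 0); (0, 3, 3); (2, 0, 0))


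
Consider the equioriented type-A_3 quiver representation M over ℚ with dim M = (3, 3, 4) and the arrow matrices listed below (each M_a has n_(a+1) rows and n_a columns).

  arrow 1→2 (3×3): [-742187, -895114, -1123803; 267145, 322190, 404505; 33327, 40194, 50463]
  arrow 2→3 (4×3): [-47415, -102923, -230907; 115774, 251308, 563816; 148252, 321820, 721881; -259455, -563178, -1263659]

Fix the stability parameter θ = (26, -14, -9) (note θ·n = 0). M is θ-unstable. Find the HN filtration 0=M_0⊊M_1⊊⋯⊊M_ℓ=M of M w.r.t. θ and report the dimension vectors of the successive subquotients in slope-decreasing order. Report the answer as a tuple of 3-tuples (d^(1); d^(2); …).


Interval decomposition of M: I[1,1]^2, I[1,3], I[2,3]^2, I[3,3].
HN type (ℓ=4): μ^(1)=26; μ^(2)=1; μ^(3)=-9; μ^(4)=-14

((2, 0, 0); (1, 1, 1); (0, 0, 3); (0, 2, 0))


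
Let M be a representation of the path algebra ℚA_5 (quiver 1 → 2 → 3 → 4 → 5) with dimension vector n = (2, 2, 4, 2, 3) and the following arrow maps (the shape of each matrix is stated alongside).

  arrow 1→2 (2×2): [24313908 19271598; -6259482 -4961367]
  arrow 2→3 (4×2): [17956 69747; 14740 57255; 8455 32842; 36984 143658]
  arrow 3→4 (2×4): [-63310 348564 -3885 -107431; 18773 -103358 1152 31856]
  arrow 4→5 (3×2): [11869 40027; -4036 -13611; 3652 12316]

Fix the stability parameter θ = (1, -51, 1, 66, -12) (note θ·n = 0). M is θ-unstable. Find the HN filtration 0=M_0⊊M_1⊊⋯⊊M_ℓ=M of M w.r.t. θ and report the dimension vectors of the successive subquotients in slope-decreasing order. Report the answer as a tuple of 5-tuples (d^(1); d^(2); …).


Via rank(M_{q-1}∘⋯∘M_p): M ≅ I[1,1], I[1,5], I[2,5], I[3,3]^2, I[5,5].
μ_θ-semistable layers: μ^(1)=27; μ^(2)=1; μ^(3)=-12; μ^(4)=-25; μ^(5)=-51

((0, 0, 0, 2, 2); (1, 0, 4, 0, 0); (0, 0, 0, 0, 1); (1, 1, 0, 0, 0); (0, 1, 0, 0, 0))


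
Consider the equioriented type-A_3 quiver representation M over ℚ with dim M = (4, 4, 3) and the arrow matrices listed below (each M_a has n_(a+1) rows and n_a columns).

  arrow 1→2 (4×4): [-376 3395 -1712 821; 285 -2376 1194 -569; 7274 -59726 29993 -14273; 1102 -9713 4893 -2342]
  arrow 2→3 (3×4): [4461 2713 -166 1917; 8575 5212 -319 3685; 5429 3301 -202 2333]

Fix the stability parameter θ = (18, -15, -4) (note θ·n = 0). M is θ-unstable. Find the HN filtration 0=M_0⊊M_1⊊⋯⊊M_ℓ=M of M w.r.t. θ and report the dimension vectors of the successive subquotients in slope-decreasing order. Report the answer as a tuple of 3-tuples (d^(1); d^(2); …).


Via rank(M_{q-1}∘⋯∘M_p): M ≅ I[1,2]^2, I[1,3]^2, I[3,3].
μ_θ-semistable layers: μ^(1)=3/2; μ^(2)=-1/3; μ^(3)=-4

((2, 2, 0); (2, 2, 2); (0, 0, 1))


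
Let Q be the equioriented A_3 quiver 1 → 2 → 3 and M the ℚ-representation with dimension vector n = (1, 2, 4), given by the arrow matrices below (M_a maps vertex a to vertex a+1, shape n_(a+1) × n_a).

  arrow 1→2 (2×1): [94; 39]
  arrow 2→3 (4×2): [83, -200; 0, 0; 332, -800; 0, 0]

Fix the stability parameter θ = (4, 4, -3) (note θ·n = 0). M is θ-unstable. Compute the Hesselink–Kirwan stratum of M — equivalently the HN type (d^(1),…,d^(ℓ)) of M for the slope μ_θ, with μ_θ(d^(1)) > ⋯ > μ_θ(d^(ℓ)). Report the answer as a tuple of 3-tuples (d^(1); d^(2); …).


Via rank(M_{q-1}∘⋯∘M_p): M ≅ I[1,3], I[2,2], I[3,3]^3.
μ_θ-semistable layers: μ^(1)=4; μ^(2)=5/3; μ^(3)=-3

((0, 1, 0); (1, 1, 1); (0, 0, 3))


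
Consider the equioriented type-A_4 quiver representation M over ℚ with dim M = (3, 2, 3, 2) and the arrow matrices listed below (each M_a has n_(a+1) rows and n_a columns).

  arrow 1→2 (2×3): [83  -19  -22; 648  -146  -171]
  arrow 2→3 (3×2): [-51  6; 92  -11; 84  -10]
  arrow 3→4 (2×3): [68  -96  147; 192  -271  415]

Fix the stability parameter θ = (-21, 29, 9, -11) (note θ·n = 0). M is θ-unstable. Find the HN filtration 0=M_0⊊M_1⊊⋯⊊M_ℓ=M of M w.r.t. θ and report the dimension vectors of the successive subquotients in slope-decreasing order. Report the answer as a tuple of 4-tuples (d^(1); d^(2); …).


Barcode: M ≅ I[1,1], I[1,3], I[1,4], I[3,4]. HN layers by μ_θ (4 steps, strictly decreasing):
  μ^(1)=19; μ^(2)=9; μ^(3)=-1; μ^(4)=-21

((0, 1, 1, 0); (0, 1, 1, 1); (0, 0, 1, 1); (3, 0, 0, 0))


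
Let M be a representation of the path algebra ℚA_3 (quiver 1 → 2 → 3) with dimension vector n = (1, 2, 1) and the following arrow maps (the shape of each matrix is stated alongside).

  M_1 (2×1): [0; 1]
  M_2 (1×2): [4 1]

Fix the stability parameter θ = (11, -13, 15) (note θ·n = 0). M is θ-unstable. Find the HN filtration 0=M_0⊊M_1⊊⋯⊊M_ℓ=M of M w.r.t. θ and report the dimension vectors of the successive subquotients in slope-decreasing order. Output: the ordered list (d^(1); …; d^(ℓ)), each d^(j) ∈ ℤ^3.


Via rank(M_{q-1}∘⋯∘M_p): M ≅ I[1,3], I[2,2].
μ_θ-semistable layers: μ^(1)=15; μ^(2)=-1; μ^(3)=-13

((0, 0, 1); (1, 1, 0); (0, 1, 0))


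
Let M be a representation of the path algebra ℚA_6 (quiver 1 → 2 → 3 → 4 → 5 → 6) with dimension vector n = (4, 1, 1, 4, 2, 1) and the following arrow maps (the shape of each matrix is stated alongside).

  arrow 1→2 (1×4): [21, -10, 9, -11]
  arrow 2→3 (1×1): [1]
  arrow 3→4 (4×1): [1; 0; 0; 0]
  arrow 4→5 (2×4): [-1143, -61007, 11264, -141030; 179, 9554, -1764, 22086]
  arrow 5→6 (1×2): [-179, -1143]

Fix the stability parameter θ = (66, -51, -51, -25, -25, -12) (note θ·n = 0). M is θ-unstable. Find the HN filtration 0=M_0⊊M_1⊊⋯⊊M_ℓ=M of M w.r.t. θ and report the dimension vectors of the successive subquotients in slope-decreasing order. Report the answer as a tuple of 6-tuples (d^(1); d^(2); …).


Via rank(M_{q-1}∘⋯∘M_p): M ≅ I[1,1]^3, I[1,5], I[4,4]^2, I[4,6].
μ_θ-semistable layers: μ^(1)=66; μ^(2)=-12; μ^(3)=-86/5; μ^(4)=-25

((3, 0, 0, 0, 0, 0); (0, 0, 0, 0, 0, 1); (1, 1, 1, 1, 1, 0); (0, 0, 0, 3, 1, 0))


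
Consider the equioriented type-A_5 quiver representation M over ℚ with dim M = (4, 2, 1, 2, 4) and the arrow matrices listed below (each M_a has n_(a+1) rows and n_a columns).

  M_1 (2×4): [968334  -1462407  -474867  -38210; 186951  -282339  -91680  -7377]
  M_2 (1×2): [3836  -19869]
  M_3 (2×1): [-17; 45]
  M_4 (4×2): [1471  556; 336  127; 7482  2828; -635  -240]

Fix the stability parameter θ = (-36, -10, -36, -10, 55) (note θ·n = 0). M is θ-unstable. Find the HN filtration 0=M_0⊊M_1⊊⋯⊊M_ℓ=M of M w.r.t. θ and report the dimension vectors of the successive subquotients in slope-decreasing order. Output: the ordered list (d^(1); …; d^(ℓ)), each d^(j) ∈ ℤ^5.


Interval decomposition of M: I[1,1]^2, I[1,2], I[1,5], I[4,5], I[5,5]^2.
HN type (ℓ=4): μ^(1)=55; μ^(2)=-10; μ^(3)=-23; μ^(4)=-36

((0, 0, 0, 0, 4); (0, 1, 0, 2, 0); (0, 1, 1, 0, 0); (4, 0, 0, 0, 0))


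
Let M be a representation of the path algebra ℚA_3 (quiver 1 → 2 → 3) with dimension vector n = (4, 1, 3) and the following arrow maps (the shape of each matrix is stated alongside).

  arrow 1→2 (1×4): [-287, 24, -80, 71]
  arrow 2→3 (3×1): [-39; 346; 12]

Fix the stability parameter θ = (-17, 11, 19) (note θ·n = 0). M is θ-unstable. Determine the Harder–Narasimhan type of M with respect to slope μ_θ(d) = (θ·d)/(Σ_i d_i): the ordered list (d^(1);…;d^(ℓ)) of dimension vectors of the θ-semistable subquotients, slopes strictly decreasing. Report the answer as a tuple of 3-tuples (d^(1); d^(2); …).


Interval decomposition of M: I[1,1]^3, I[1,3], I[3,3]^2.
HN type (ℓ=3): μ^(1)=19; μ^(2)=11; μ^(3)=-17

((0, 0, 3); (0, 1, 0); (4, 0, 0))


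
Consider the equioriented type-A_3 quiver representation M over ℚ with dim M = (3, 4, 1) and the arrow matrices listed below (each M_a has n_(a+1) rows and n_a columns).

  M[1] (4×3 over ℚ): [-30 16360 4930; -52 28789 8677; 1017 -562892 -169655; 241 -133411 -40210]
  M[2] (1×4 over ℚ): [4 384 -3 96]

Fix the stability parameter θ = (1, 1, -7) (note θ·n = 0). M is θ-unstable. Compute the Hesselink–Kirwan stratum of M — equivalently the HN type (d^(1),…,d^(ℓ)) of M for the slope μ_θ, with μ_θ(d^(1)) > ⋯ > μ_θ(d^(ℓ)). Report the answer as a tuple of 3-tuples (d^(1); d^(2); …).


Barcode: M ≅ I[1,1], I[1,2], I[1,3], I[2,2]^2. HN layers by μ_θ (2 steps, strictly decreasing):
  μ^(1)=1; μ^(2)=-5/3

((2, 3, 0); (1, 1, 1))


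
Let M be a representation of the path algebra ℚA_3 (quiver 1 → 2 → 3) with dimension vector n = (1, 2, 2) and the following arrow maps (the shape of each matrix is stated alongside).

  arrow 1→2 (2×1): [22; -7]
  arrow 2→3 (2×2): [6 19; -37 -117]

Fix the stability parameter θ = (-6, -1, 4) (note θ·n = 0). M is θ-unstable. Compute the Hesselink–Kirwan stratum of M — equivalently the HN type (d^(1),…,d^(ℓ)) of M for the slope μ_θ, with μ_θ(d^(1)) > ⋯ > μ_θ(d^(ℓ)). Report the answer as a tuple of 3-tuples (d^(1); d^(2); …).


Via rank(M_{q-1}∘⋯∘M_p): M ≅ I[1,3], I[2,3].
μ_θ-semistable layers: μ^(1)=4; μ^(2)=-1; μ^(3)=-6

((0, 0, 2); (0, 2, 0); (1, 0, 0))


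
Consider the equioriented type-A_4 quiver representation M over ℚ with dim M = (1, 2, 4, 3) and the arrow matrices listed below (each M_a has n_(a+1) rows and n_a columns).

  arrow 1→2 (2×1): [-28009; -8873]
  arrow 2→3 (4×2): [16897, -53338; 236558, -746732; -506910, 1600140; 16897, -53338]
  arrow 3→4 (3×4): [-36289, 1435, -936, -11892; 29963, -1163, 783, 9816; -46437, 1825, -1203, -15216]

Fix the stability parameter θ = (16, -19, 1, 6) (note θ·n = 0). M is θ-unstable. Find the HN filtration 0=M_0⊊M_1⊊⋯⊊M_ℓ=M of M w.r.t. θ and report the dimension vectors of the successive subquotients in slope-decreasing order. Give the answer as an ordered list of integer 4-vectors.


Via rank(M_{q-1}∘⋯∘M_p): M ≅ I[1,4], I[2,2], I[3,3]^2, I[3,4], I[4,4].
μ_θ-semistable layers: μ^(1)=6; μ^(2)=1; μ^(3)=-3/2; μ^(4)=-19

((0, 0, 0, 3); (0, 0, 4, 0); (1, 1, 0, 0); (0, 1, 0, 0))


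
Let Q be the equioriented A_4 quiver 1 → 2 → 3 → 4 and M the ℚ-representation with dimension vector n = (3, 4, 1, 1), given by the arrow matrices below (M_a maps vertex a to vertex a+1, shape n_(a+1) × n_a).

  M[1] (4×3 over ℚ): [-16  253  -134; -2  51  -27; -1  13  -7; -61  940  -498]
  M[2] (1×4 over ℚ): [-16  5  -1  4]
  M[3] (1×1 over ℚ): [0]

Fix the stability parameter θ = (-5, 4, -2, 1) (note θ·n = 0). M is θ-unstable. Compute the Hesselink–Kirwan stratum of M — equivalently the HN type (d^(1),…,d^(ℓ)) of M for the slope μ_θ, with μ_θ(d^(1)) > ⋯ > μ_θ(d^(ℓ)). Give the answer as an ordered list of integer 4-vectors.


Via rank(M_{q-1}∘⋯∘M_p): M ≅ I[1,2]^2, I[1,3], I[2,2], I[4,4].
μ_θ-semistable layers: μ^(1)=4; μ^(2)=1; μ^(3)=-5

((0, 3, 0, 0); (0, 1, 1, 1); (3, 0, 0, 0))


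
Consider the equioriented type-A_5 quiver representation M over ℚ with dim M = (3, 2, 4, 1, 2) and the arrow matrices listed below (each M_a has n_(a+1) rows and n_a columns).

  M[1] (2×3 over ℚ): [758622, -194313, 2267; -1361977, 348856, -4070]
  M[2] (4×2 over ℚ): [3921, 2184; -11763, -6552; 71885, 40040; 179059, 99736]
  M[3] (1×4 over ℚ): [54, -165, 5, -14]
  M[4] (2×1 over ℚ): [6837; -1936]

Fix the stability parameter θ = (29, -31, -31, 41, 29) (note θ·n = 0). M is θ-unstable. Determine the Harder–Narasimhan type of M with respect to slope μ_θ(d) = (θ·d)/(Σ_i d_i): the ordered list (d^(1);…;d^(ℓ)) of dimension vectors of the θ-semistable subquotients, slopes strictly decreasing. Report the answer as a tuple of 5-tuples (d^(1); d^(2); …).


Interval decomposition of M: I[1,1], I[1,2], I[1,5], I[3,3]^3, I[5,5].
HN type (ℓ=5): μ^(1)=35; μ^(2)=29; μ^(3)=-1; μ^(4)=-11; μ^(5)=-31

((0, 0, 0, 1, 1); (1, 0, 0, 0, 1); (1, 1, 0, 0, 0); (1, 1, 1, 0, 0); (0, 0, 3, 0, 0))


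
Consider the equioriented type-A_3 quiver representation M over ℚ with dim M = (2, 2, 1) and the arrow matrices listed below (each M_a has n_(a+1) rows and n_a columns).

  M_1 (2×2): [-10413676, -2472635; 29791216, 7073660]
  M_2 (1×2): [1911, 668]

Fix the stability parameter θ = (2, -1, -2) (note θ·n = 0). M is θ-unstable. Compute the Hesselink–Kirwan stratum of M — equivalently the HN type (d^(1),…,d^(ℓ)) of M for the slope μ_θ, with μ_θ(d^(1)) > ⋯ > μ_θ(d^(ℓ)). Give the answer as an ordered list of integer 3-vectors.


Via rank(M_{q-1}∘⋯∘M_p): M ≅ I[1,1], I[1,3], I[2,2].
μ_θ-semistable layers: μ^(1)=2; μ^(2)=-1/3; μ^(3)=-1

((1, 0, 0); (1, 1, 1); (0, 1, 0))


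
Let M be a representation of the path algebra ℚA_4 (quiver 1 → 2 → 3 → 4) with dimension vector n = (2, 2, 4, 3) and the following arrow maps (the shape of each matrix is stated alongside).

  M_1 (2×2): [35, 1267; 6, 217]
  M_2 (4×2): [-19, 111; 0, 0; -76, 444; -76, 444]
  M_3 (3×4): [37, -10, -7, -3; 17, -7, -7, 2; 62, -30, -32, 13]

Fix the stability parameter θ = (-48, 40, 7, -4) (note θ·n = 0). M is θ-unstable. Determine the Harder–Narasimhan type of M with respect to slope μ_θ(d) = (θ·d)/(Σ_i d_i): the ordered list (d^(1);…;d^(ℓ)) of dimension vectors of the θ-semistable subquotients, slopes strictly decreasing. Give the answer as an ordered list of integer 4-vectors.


Barcode: M ≅ I[1,2], I[1,4], I[3,3], I[3,4]^2. HN layers by μ_θ (5 steps, strictly decreasing):
  μ^(1)=40; μ^(2)=43/3; μ^(3)=7; μ^(4)=3/2; μ^(5)=-48

((0, 1, 0, 0); (0, 1, 1, 1); (0, 0, 1, 0); (0, 0, 2, 2); (2, 0, 0, 0))


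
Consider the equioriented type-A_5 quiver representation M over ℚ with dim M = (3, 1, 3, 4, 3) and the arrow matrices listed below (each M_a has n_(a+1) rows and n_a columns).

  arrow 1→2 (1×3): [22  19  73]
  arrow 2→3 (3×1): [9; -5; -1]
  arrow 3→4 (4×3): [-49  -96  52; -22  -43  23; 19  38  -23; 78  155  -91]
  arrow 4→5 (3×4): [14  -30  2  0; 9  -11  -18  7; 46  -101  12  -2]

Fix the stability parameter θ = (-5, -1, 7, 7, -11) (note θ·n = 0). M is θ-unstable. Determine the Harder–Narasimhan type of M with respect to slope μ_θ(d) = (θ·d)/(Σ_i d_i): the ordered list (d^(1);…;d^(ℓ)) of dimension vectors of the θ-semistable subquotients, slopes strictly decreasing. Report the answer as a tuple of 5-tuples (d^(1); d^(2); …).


Barcode: M ≅ I[1,1]^2, I[1,5], I[3,5]^2, I[4,4]. HN layers by μ_θ (4 steps, strictly decreasing):
  μ^(1)=7; μ^(2)=1; μ^(3)=-1; μ^(4)=-5

((0, 0, 0, 1, 0); (0, 0, 3, 3, 3); (0, 1, 0, 0, 0); (3, 0, 0, 0, 0))


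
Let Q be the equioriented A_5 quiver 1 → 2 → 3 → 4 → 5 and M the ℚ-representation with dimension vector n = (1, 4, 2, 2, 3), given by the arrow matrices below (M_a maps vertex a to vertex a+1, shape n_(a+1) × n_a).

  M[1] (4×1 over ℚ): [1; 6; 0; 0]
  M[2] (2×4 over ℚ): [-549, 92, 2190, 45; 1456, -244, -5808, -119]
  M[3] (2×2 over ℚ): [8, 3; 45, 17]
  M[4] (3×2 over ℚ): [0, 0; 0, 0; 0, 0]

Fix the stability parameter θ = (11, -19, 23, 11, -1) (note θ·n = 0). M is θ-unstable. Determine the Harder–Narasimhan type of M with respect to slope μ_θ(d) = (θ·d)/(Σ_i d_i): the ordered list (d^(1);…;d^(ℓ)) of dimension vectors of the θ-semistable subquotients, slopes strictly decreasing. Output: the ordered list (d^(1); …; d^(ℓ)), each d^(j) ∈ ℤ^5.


Via rank(M_{q-1}∘⋯∘M_p): M ≅ I[1,4], I[2,2]^2, I[2,4], I[5,5]^3.
μ_θ-semistable layers: μ^(1)=17; μ^(2)=-1; μ^(3)=-4; μ^(4)=-19

((0, 0, 2, 2, 0); (0, 0, 0, 0, 3); (1, 1, 0, 0, 0); (0, 3, 0, 0, 0))


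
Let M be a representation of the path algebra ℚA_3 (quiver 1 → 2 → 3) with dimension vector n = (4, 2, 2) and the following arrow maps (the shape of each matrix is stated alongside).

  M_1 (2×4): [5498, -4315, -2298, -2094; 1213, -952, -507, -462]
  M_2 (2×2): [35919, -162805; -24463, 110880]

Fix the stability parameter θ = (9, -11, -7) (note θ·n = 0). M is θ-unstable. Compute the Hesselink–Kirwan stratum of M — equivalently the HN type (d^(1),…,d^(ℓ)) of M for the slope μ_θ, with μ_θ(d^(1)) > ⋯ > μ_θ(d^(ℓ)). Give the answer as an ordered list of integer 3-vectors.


Via rank(M_{q-1}∘⋯∘M_p): M ≅ I[1,1]^2, I[1,3]^2.
μ_θ-semistable layers: μ^(1)=9; μ^(2)=-3

((2, 0, 0); (2, 2, 2))


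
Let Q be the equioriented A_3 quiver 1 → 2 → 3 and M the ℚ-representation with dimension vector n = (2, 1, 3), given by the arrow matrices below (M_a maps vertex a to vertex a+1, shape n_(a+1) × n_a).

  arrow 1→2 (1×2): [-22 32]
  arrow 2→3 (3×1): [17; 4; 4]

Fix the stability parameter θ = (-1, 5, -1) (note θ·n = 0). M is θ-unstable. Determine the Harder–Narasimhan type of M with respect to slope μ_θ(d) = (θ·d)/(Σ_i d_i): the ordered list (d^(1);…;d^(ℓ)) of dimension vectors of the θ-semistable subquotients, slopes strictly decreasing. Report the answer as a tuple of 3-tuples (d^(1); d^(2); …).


Interval decomposition of M: I[1,1], I[1,3], I[3,3]^2.
HN type (ℓ=2): μ^(1)=2; μ^(2)=-1

((0, 1, 1); (2, 0, 2))


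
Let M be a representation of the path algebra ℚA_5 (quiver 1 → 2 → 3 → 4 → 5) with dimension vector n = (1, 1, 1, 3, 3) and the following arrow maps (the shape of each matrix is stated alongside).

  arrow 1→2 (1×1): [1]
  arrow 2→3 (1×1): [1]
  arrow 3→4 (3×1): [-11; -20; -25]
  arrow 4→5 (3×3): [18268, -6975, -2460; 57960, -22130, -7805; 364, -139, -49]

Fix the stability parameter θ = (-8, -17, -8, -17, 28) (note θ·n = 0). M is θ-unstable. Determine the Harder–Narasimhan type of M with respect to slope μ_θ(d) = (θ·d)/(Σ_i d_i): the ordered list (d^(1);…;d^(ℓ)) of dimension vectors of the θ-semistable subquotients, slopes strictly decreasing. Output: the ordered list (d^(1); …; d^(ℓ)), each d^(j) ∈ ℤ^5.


Interval decomposition of M: I[1,5], I[4,4], I[4,5], I[5,5].
HN type (ℓ=3): μ^(1)=28; μ^(2)=-25/2; μ^(3)=-17

((0, 0, 0, 0, 3); (1, 1, 1, 1, 0); (0, 0, 0, 2, 0))


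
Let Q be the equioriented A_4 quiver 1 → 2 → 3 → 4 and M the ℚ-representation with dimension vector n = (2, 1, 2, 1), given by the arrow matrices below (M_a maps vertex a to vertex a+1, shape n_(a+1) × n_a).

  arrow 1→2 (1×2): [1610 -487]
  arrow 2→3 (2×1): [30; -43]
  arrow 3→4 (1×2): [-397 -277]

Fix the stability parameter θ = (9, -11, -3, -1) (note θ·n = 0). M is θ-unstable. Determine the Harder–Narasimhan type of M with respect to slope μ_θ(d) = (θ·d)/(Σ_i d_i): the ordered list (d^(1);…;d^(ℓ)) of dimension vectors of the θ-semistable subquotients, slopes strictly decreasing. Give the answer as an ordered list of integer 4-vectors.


Interval decomposition of M: I[1,1], I[1,4], I[3,3].
HN type (ℓ=4): μ^(1)=9; μ^(2)=-1; μ^(3)=-5/3; μ^(4)=-3

((1, 0, 0, 0); (0, 0, 0, 1); (1, 1, 1, 0); (0, 0, 1, 0))


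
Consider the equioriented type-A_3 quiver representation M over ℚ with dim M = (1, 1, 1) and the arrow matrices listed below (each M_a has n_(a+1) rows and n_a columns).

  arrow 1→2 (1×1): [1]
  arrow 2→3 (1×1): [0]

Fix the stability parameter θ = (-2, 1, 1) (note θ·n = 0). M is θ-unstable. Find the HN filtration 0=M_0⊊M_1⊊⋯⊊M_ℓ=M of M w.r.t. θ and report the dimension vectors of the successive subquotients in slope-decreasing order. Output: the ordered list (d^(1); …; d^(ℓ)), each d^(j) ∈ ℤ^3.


Barcode: M ≅ I[1,2], I[3,3]. HN layers by μ_θ (2 steps, strictly decreasing):
  μ^(1)=1; μ^(2)=-2

((0, 1, 1); (1, 0, 0))


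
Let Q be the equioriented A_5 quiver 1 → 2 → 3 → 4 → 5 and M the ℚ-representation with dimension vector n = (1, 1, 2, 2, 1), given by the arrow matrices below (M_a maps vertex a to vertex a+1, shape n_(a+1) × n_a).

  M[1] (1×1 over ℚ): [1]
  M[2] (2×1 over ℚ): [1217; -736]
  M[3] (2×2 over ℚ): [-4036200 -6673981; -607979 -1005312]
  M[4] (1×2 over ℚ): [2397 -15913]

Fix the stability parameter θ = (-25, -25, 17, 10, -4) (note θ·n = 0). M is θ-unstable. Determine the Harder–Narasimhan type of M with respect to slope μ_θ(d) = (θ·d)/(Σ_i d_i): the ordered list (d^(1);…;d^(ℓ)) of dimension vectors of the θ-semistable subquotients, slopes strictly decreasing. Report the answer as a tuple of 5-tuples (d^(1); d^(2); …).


Barcode: M ≅ I[1,5], I[3,4]. HN layers by μ_θ (3 steps, strictly decreasing):
  μ^(1)=27/2; μ^(2)=23/3; μ^(3)=-25

((0, 0, 1, 1, 0); (0, 0, 1, 1, 1); (1, 1, 0, 0, 0))


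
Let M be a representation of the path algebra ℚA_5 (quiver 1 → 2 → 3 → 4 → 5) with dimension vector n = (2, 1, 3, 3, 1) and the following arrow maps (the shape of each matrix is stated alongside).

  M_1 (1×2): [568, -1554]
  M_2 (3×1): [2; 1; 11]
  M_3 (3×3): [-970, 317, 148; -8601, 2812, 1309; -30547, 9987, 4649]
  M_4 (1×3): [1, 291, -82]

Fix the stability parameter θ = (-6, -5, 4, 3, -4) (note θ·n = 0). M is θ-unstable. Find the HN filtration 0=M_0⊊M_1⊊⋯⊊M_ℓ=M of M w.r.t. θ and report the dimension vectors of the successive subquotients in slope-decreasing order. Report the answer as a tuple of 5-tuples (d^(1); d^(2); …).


Interval decomposition of M: I[1,1], I[1,4], I[3,4], I[3,5].
HN type (ℓ=4): μ^(1)=7/2; μ^(2)=1; μ^(3)=-5; μ^(4)=-6

((0, 0, 2, 2, 0); (0, 0, 1, 1, 1); (0, 1, 0, 0, 0); (2, 0, 0, 0, 0))
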